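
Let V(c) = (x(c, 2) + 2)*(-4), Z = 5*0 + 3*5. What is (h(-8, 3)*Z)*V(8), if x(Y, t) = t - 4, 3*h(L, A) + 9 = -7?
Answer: 0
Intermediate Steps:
h(L, A) = -16/3 (h(L, A) = -3 + (⅓)*(-7) = -3 - 7/3 = -16/3)
x(Y, t) = -4 + t
Z = 15 (Z = 0 + 15 = 15)
V(c) = 0 (V(c) = ((-4 + 2) + 2)*(-4) = (-2 + 2)*(-4) = 0*(-4) = 0)
(h(-8, 3)*Z)*V(8) = -16/3*15*0 = -80*0 = 0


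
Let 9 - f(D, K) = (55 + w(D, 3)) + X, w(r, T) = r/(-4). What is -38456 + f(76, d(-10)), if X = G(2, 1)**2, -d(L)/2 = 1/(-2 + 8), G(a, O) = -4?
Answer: -38499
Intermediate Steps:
d(L) = -1/3 (d(L) = -2/(-2 + 8) = -2/6 = -2*1/6 = -1/3)
X = 16 (X = (-4)**2 = 16)
w(r, T) = -r/4 (w(r, T) = r*(-1/4) = -r/4)
f(D, K) = -62 + D/4 (f(D, K) = 9 - ((55 - D/4) + 16) = 9 - (71 - D/4) = 9 + (-71 + D/4) = -62 + D/4)
-38456 + f(76, d(-10)) = -38456 + (-62 + (1/4)*76) = -38456 + (-62 + 19) = -38456 - 43 = -38499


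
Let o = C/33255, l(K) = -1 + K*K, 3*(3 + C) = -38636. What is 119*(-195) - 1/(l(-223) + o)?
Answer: -23024350371228/992215055 ≈ -23205.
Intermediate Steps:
C = -38645/3 (C = -3 + (⅓)*(-38636) = -3 - 38636/3 = -38645/3 ≈ -12882.)
l(K) = -1 + K²
o = -7729/19953 (o = -38645/3/33255 = -38645/3*1/33255 = -7729/19953 ≈ -0.38736)
119*(-195) - 1/(l(-223) + o) = 119*(-195) - 1/((-1 + (-223)²) - 7729/19953) = -23205 - 1/((-1 + 49729) - 7729/19953) = -23205 - 1/(49728 - 7729/19953) = -23205 - 1/992215055/19953 = -23205 - 1*19953/992215055 = -23205 - 19953/992215055 = -23024350371228/992215055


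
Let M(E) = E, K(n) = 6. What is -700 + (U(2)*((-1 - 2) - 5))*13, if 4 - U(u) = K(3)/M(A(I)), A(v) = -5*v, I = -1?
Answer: -4956/5 ≈ -991.20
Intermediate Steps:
U(u) = 14/5 (U(u) = 4 - 6/((-5*(-1))) = 4 - 6/5 = 14/5)
-700 + (U(2)*((-1 - 2) - 5))*13 = -700 + (14*((-1 - 2) - 5)/5)*13 = -700 + (14*(-3 - 5)/5)*13 = -700 + ((14/5)*(-8))*13 = -700 - 112/5*13 = -700 - 1456/5 = -4956/5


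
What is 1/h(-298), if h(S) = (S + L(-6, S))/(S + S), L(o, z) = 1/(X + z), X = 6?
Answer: 174032/87017 ≈ 2.0000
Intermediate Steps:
L(o, z) = 1/(6 + z)
h(S) = (S + 1/(6 + S))/(2*S) (h(S) = (S + 1/(6 + S))/(S + S) = (S + 1/(6 + S))/((2*S)) = (S + 1/(6 + S))*(1/(2*S)) = (S + 1/(6 + S))/(2*S))
1/h(-298) = 1/((½)*(1 - 298*(6 - 298))/(-298*(6 - 298))) = 1/((½)*(-1/298)*(1 - 298*(-292))/(-292)) = 1/((½)*(-1/298)*(-1/292)*(1 + 87016)) = 1/((½)*(-1/298)*(-1/292)*87017) = 1/(87017/174032) = 174032/87017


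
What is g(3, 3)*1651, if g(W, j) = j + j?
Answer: 9906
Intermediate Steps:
g(W, j) = 2*j
g(3, 3)*1651 = (2*3)*1651 = 6*1651 = 9906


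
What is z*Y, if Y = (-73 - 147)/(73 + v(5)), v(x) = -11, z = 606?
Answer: -66660/31 ≈ -2150.3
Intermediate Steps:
Y = -110/31 (Y = (-73 - 147)/(73 - 11) = -220/62 = -220*1/62 = -110/31 ≈ -3.5484)
z*Y = 606*(-110/31) = -66660/31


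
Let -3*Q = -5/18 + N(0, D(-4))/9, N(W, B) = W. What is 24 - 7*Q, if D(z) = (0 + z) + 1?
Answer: 1261/54 ≈ 23.352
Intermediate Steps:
D(z) = 1 + z (D(z) = z + 1 = 1 + z)
Q = 5/54 (Q = -(-5/18 + 0/9)/3 = -(-5*1/18 + 0*(⅑))/3 = -(-5/18 + 0)/3 = -⅓*(-5/18) = 5/54 ≈ 0.092593)
24 - 7*Q = 24 - 7*5/54 = 24 - 35/54 = 1261/54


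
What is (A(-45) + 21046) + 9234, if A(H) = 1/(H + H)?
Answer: 2725199/90 ≈ 30280.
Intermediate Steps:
A(H) = 1/(2*H)
(A(-45) + 21046) + 9234 = ((½)/(-45) + 21046) + 9234 = ((½)*(-1/45) + 21046) + 9234 = (-1/90 + 21046) + 9234 = 1894139/90 + 9234 = 2725199/90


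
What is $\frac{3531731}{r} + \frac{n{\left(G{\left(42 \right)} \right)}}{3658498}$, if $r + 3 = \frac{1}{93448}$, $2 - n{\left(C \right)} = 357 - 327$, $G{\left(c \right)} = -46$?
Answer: $- \frac{86244699757842902}{73259593201} \approx -1.1772 \cdot 10^{6}$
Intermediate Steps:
$n{\left(C \right)} = -28$ ($n{\left(C \right)} = 2 - \left(357 - 327\right) = 2 - 30 = -28$)
$r = - \frac{280343}{93448}$ ($r = -3 + \frac{1}{93448} = - \frac{280343}{93448} \approx -3.0$)
$\frac{3531731}{r} + \frac{n{\left(G{\left(42 \right)} \right)}}{3658498} = \frac{3531731}{- \frac{280343}{93448}} - \frac{28}{3658498} = 3531731 \left(- \frac{93448}{280343}\right) - \frac{14}{1829249} = - \frac{47147599784}{40049} - \frac{14}{1829249} = - \frac{86244699757842902}{73259593201}$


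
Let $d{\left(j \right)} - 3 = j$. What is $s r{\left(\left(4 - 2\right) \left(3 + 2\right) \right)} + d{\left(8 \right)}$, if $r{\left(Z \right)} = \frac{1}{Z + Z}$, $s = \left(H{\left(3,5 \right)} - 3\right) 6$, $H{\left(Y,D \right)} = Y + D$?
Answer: $\frac{25}{2} \approx 12.5$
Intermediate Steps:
$H{\left(Y,D \right)} = D + Y$
$d{\left(j \right)} = 3 + j$
$s = 30$ ($s = \left(\left(5 + 3\right) - 3\right) 6 = \left(8 - 3\right) 6 = 5 \cdot 6 = 30$)
$r{\left(Z \right)} = \frac{1}{2 Z}$
$s r{\left(\left(4 - 2\right) \left(3 + 2\right) \right)} + d{\left(8 \right)} = 30 \frac{1}{2 \left(4 - 2\right) \left(3 + 2\right)} + \left(3 + 8\right) = 30 \frac{1}{2 \cdot 2 \cdot 5} + 11 = 30 \frac{1}{2 \cdot 10} + 11 = 30 \cdot \frac{1}{2} \cdot \frac{1}{10} + 11 = 30 \cdot \frac{1}{20} + 11 = \frac{3}{2} + 11 = \frac{25}{2}$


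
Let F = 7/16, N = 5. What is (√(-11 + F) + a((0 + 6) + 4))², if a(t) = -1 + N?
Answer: 87/16 + 26*I ≈ 5.4375 + 26.0*I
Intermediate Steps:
a(t) = 4 (a(t) = -1 + 5 = 4)
F = 7/16 (F = 7*(1/16) = 7/16 ≈ 0.43750)
(√(-11 + F) + a((0 + 6) + 4))² = (√(-11 + 7/16) + 4)² = (√(-169/16) + 4)² = (13*I/4 + 4)² = (4 + 13*I/4)²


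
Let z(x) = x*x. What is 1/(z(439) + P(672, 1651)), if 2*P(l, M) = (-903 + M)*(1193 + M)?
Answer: 1/1256377 ≈ 7.9594e-7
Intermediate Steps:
z(x) = x**2
P(l, M) = (-903 + M)*(1193 + M)/2 (P(l, M) = ((-903 + M)*(1193 + M))/2 = (-903 + M)*(1193 + M)/2)
1/(z(439) + P(672, 1651)) = 1/(439**2 + (-1077279/2 + (1/2)*1651**2 + 145*1651)) = 1/(192721 + (-1077279/2 + (1/2)*2725801 + 239395)) = 1/(192721 + (-1077279/2 + 2725801/2 + 239395)) = 1/(192721 + 1063656) = 1/1256377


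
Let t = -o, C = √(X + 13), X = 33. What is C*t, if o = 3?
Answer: -3*√46 ≈ -20.347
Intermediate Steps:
C = √46 (C = √(33 + 13) = √46 ≈ 6.7823)
t = -3 (t = -1*3 = -3)
C*t = √46*(-3) = -3*√46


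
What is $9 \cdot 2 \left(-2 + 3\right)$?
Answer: $18$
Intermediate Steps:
$9 \cdot 2 \left(-2 + 3\right) = 18 \cdot 1 = 18$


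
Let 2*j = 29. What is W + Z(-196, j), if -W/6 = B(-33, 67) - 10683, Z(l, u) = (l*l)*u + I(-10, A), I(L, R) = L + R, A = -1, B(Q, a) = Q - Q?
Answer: 621119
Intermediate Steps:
j = 29/2 (j = (1/2)*29 = 29/2 ≈ 14.500)
B(Q, a) = 0
Z(l, u) = -11 + u*l**2 (Z(l, u) = (l*l)*u + (-10 - 1) = l**2*u - 11 = u*l**2 - 11 = -11 + u*l**2)
W = 64098 (W = -6*(0 - 10683) = -6*(-10683) = 64098)
W + Z(-196, j) = 64098 + (-11 + (29/2)*(-196)**2) = 64098 + (-11 + (29/2)*38416) = 64098 + (-11 + 557032) = 64098 + 557021 = 621119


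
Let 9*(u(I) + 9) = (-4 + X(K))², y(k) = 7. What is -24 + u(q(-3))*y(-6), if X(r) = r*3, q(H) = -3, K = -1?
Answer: -440/9 ≈ -48.889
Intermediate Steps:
X(r) = 3*r
u(I) = -32/9 (u(I) = -9 + (-4 + 3*(-1))²/9 = -9 + (-4 - 3)²/9 = -9 + (⅑)*(-7)² = -9 + (⅑)*49 = -9 + 49/9 = -32/9)
-24 + u(q(-3))*y(-6) = -24 - 32/9*7 = -24 - 224/9 = -440/9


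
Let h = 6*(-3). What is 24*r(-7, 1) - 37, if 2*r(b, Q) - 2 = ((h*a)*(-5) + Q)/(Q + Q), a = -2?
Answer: -1087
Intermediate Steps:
h = -18
r(b, Q) = 1 + (-180 + Q)/(4*Q) (r(b, Q) = 1 + ((-18*(-2)*(-5) + Q)/(Q + Q))/2 = 1 + ((36*(-5) + Q)/((2*Q)))/2 = 1 + ((-180 + Q)*(1/(2*Q)))/2 = 1 + ((-180 + Q)/(2*Q))/2 = 1 + (-180 + Q)/(4*Q))
24*r(-7, 1) - 37 = 24*(5/4 - 45/1) - 37 = 24*(5/4 - 45*1) - 37 = 24*(5/4 - 45) - 37 = 24*(-175/4) - 37 = -1050 - 37 = -1087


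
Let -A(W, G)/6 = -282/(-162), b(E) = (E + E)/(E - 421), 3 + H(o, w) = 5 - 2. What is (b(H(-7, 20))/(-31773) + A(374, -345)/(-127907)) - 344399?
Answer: -396459385943/1151163 ≈ -3.4440e+5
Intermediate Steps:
H(o, w) = 0 (H(o, w) = -3 + (5 - 2) = -3 + 3 = 0)
b(E) = 2*E/(-421 + E) (b(E) = (2*E)/(-421 + E) = 2*E/(-421 + E))
A(W, G) = -94/9 (A(W, G) = -(-1692)/(-162) = -(-1692)*(-1)/162 = -6*47/27 = -94/9)
(b(H(-7, 20))/(-31773) + A(374, -345)/(-127907)) - 344399 = ((2*0/(-421 + 0))/(-31773) - 94/9/(-127907)) - 344399 = ((2*0/(-421))*(-1/31773) - 94/9*(-1/127907)) - 344399 = ((2*0*(-1/421))*(-1/31773) + 94/1151163) - 344399 = (0*(-1/31773) + 94/1151163) - 344399 = (0 + 94/1151163) - 344399 = 94/1151163 - 344399 = -396459385943/1151163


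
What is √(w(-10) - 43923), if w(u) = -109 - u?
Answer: I*√44022 ≈ 209.81*I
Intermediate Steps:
√(w(-10) - 43923) = √((-109 - 1*(-10)) - 43923) = √((-109 + 10) - 43923) = √(-99 - 43923) = √(-44022) = I*√44022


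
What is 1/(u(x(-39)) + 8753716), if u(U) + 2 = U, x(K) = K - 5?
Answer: 1/8753670 ≈ 1.1424e-7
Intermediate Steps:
x(K) = -5 + K
u(U) = -2 + U
1/(u(x(-39)) + 8753716) = 1/((-2 + (-5 - 39)) + 8753716) = 1/((-2 - 44) + 8753716) = 1/(-46 + 8753716) = 1/8753670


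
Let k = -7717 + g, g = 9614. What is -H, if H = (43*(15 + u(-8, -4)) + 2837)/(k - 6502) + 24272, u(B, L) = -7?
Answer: -111769379/4605 ≈ -24271.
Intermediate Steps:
k = 1897 (k = -7717 + 9614 = 1897)
H = 111769379/4605 (H = (43*(15 - 7) + 2837)/(1897 - 6502) + 24272 = (43*8 + 2837)/(-4605) + 24272 = (344 + 2837)*(-1/4605) + 24272 = 3181*(-1/4605) + 24272 = -3181/4605 + 24272 = 111769379/4605 ≈ 24271.)
-H = -1*111769379/4605 = -111769379/4605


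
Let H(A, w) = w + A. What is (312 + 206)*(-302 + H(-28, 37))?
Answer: -151774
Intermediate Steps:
H(A, w) = A + w
(312 + 206)*(-302 + H(-28, 37)) = (312 + 206)*(-302 + (-28 + 37)) = 518*(-302 + 9) = 518*(-293) = -151774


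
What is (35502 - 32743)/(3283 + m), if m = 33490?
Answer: 2759/36773 ≈ 0.075028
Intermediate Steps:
(35502 - 32743)/(3283 + m) = (35502 - 32743)/(3283 + 33490) = 2759/36773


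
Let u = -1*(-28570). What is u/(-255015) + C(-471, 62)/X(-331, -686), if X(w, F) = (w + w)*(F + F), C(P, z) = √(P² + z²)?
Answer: -5714/51003 + √225685/908264 ≈ -0.11151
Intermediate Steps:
u = 28570
X(w, F) = 4*F*w (X(w, F) = (2*w)*(2*F) = 4*F*w)
u/(-255015) + C(-471, 62)/X(-331, -686) = 28570/(-255015) + √((-471)² + 62²)/((4*(-686)*(-331))) = 28570*(-1/255015) + √(221841 + 3844)/908264 = -5714/51003 + √225685*(1/908264) = -5714/51003 + √225685/908264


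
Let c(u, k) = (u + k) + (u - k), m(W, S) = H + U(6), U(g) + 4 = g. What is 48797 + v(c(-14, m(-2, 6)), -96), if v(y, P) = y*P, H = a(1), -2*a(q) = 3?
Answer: 51485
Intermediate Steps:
a(q) = -3/2 (a(q) = -½*3 = -3/2)
H = -3/2 ≈ -1.5000
U(g) = -4 + g
m(W, S) = ½ (m(W, S) = -3/2 + (-4 + 6) = -3/2 + 2 = ½)
c(u, k) = 2*u (c(u, k) = (k + u) + (u - k) = 2*u)
v(y, P) = P*y
48797 + v(c(-14, m(-2, 6)), -96) = 48797 - 192*(-14) = 48797 - 96*(-28) = 48797 + 2688 = 51485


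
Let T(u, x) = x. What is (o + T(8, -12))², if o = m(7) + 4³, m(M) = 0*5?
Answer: 2704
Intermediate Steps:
m(M) = 0
o = 64 (o = 0 + 4³ = 0 + 64 = 64)
(o + T(8, -12))² = (64 - 12)² = 52² = 2704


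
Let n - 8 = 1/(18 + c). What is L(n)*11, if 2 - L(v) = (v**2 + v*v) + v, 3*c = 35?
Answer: -11772673/7921 ≈ -1486.3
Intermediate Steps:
c = 35/3 (c = (1/3)*35 = 35/3 ≈ 11.667)
n = 715/89 (n = 8 + 1/(18 + 35/3) = 8 + 1/(89/3) = 8 + 3/89 = 715/89 ≈ 8.0337)
L(v) = 2 - v - 2*v**2 (L(v) = 2 - ((v**2 + v*v) + v) = 2 - ((v**2 + v**2) + v) = 2 - (2*v**2 + v) = 2 - (v + 2*v**2) = 2 + (-v - 2*v**2) = 2 - v - 2*v**2)
L(n)*11 = (2 - 1*715/89 - 2*(715/89)**2)*11 = (2 - 715/89 - 2*511225/7921)*11 = (2 - 715/89 - 1022450/7921)*11 = -1070243/7921*11 = -11772673/7921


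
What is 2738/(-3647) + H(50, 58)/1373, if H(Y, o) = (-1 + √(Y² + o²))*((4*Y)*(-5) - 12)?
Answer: -68510/5007331 - 2024*√1466/1373 ≈ -56.456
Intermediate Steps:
H(Y, o) = (-1 + √(Y² + o²))*(-12 - 20*Y) (H(Y, o) = (-1 + √(Y² + o²))*(-20*Y - 12) = (-1 + √(Y² + o²))*(-12 - 20*Y))
2738/(-3647) + H(50, 58)/1373 = 2738/(-3647) + (12 - 12*√(50² + 58²) + 20*50 - 20*50*√(50² + 58²))/1373 = 2738*(-1/3647) + (12 - 12*√(2500 + 3364) + 1000 - 20*50*√(2500 + 3364))*(1/1373) = -2738/3647 + (12 - 24*√1466 + 1000 - 20*50*√5864)*(1/1373) = -2738/3647 + (12 - 24*√1466 + 1000 - 20*50*2*√1466)*(1/1373) = -2738/3647 + (12 - 24*√1466 + 1000 - 2000*√1466)*(1/1373) = -2738/3647 + (1012 - 2024*√1466)*(1/1373) = -2738/3647 + (1012/1373 - 2024*√1466/1373) = -68510/5007331 - 2024*√1466/1373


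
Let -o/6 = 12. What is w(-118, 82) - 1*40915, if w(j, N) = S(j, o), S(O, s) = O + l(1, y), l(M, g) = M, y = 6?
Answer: -41032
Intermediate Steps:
o = -72 (o = -6*12 = -72)
S(O, s) = 1 + O (S(O, s) = O + 1 = 1 + O)
w(j, N) = 1 + j
w(-118, 82) - 1*40915 = (1 - 118) - 1*40915 = -117 - 40915 = -41032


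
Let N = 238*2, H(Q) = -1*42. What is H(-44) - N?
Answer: -518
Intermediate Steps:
H(Q) = -42
N = 476
H(-44) - N = -42 - 1*476 = -42 - 476 = -518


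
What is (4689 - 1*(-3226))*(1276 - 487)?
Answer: 6244935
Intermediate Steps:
(4689 - 1*(-3226))*(1276 - 487) = (4689 + 3226)*789 = 7915*789 = 6244935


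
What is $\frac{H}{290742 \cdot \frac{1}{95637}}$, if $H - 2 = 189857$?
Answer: $\frac{6052515061}{96914} \approx 62452.0$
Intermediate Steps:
$H = 189859$ ($H = 2 + 189857 = 189859$)
$\frac{H}{290742 \cdot \frac{1}{95637}} = \frac{189859}{290742 \cdot \frac{1}{95637}} = \frac{189859}{\frac{96914}{31879}} = 189859 \cdot \frac{31879}{96914} = \frac{6052515061}{96914}$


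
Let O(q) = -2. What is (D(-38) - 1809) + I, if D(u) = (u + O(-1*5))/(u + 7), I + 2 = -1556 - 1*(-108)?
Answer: -100989/31 ≈ -3257.7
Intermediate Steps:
I = -1450 (I = -2 + (-1556 - 1*(-108)) = -2 + (-1556 + 108) = -2 - 1448 = -1450)
D(u) = (-2 + u)/(7 + u) (D(u) = (u - 2)/(u + 7) = (-2 + u)/(7 + u))
(D(-38) - 1809) + I = ((-2 - 38)/(7 - 38) - 1809) - 1450 = (-40/(-31) - 1809) - 1450 = (-1/31*(-40) - 1809) - 1450 = (40/31 - 1809) - 1450 = -56039/31 - 1450 = -100989/31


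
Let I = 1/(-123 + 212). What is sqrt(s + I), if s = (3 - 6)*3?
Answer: 20*I*sqrt(178)/89 ≈ 2.9981*I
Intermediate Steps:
s = -9 (s = -3*3 = -9)
I = 1/89 ≈ 0.011236
sqrt(s + I) = sqrt(-9 + 1/89) = sqrt(-800/89) = 20*I*sqrt(178)/89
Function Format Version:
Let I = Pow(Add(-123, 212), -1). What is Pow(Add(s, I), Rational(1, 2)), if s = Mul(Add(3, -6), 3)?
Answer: Mul(Rational(20, 89), I, Pow(178, Rational(1, 2))) ≈ Mul(2.9981, I)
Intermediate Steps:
s = -9 (s = Mul(-3, 3) = -9)
I = Rational(1, 89) (I = Pow(89, -1) = Rational(1, 89) ≈ 0.011236)
Pow(Add(s, I), Rational(1, 2)) = Pow(Add(-9, Rational(1, 89)), Rational(1, 2)) = Pow(Rational(-800, 89), Rational(1, 2)) = Mul(Rational(20, 89), I, Pow(178, Rational(1, 2)))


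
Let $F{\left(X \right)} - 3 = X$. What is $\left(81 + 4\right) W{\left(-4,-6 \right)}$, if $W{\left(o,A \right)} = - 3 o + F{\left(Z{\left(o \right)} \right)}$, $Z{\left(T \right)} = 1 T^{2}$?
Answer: $2635$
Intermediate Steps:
$Z{\left(T \right)} = T^{2}$
$F{\left(X \right)} = 3 + X$
$W{\left(o,A \right)} = 3 + o^{2} - 3 o$ ($W{\left(o,A \right)} = - 3 o + \left(3 + o^{2}\right) = 3 + o^{2} - 3 o$)
$\left(81 + 4\right) W{\left(-4,-6 \right)} = \left(81 + 4\right) \left(3 + \left(-4\right)^{2} - -12\right) = 85 \left(3 + 16 + 12\right) = 85 \cdot 31 = 2635$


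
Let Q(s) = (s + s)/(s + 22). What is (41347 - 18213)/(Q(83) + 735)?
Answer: 2429070/77341 ≈ 31.407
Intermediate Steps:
Q(s) = 2*s/(22 + s) (Q(s) = (2*s)/(22 + s) = 2*s/(22 + s))
(41347 - 18213)/(Q(83) + 735) = (41347 - 18213)/(2*83/(22 + 83) + 735) = 23134/(2*83/105 + 735) = 23134/(2*83*(1/105) + 735) = 23134/(166/105 + 735) = 23134/(77341/105) = 23134*(105/77341) = 2429070/77341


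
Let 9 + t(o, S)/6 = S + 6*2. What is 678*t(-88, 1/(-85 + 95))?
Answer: 63054/5 ≈ 12611.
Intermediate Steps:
t(o, S) = 18 + 6*S (t(o, S) = -54 + 6*(S + 6*2) = -54 + 6*(S + 12) = -54 + 6*(12 + S) = -54 + (72 + 6*S) = 18 + 6*S)
678*t(-88, 1/(-85 + 95)) = 678*(18 + 6/(-85 + 95)) = 678*(18 + 6/10) = 678*(18 + 6*(1/10)) = 678*(18 + 3/5) = 678*(93/5) = 63054/5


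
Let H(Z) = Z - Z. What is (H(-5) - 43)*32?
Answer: -1376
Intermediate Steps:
H(Z) = 0
(H(-5) - 43)*32 = (0 - 43)*32 = -43*32 = -1376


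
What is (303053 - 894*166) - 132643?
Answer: 22006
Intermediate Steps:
(303053 - 894*166) - 132643 = (303053 - 148404) - 132643 = 154649 - 132643 = 22006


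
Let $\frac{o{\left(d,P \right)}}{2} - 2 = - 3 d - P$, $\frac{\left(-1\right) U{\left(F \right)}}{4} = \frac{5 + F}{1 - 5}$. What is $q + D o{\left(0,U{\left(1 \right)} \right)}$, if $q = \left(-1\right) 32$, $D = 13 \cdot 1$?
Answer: $-136$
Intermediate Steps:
$D = 13$
$U{\left(F \right)} = 5 + F$ ($U{\left(F \right)} = - 4 \frac{5 + F}{1 - 5} = - 4 \frac{5 + F}{-4} = - 4 \left(5 + F\right) \left(- \frac{1}{4}\right) = - 4 \left(- \frac{5}{4} - \frac{F}{4}\right) = 5 + F$)
$o{\left(d,P \right)} = 4 - 6 d - 2 P$ ($o{\left(d,P \right)} = 4 + 2 \left(- 3 d - P\right) = 4 + 2 \left(- P - 3 d\right) = 4 - \left(2 P + 6 d\right) = 4 - 6 d - 2 P$)
$q = -32$
$q + D o{\left(0,U{\left(1 \right)} \right)} = -32 + 13 \left(4 - 0 - 2 \left(5 + 1\right)\right) = -32 + 13 \left(4 + 0 - 12\right) = -32 + 13 \left(-8\right) = -32 - 104 = -136$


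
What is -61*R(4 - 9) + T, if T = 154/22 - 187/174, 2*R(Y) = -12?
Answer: 64715/174 ≈ 371.93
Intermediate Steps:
R(Y) = -6 (R(Y) = (½)*(-12) = -6)
T = 1031/174 (T = 154*(1/22) - 187*1/174 = 7 - 187/174 = 1031/174 ≈ 5.9253)
-61*R(4 - 9) + T = -61*(-6) + 1031/174 = 366 + 1031/174 = 64715/174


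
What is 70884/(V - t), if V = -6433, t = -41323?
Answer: 11814/5815 ≈ 2.0316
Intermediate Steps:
70884/(V - t) = 70884/(-6433 - 1*(-41323)) = 70884/(-6433 + 41323) = 70884/34890 = 70884*(1/34890) = 11814/5815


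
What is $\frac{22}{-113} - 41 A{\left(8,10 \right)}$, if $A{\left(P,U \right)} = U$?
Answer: $- \frac{46352}{113} \approx -410.19$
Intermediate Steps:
$\frac{22}{-113} - 41 A{\left(8,10 \right)} = \frac{22}{-113} - 410 = 22 \left(- \frac{1}{113}\right) - 410 = - \frac{22}{113} - 410 = - \frac{46352}{113}$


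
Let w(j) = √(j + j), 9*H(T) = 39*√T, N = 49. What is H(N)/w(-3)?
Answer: -91*I*√6/18 ≈ -12.384*I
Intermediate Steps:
H(T) = 13*√T/3 (H(T) = (39*√T)/9 = 13*√T/3)
w(j) = √2*√j (w(j) = √(2*j) = √2*√j)
H(N)/w(-3) = (13*√49/3)/((√2*√(-3))) = ((13/3)*7)/((√2*(I*√3))) = 91/(3*((I*√6))) = 91*(-I*√6/6)/3 = -91*I*√6/18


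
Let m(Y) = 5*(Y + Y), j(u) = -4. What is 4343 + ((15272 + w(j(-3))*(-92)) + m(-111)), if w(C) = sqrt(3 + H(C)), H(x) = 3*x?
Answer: 18505 - 276*I ≈ 18505.0 - 276.0*I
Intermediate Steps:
m(Y) = 10*Y (m(Y) = 5*(2*Y) = 10*Y)
w(C) = sqrt(3 + 3*C)
4343 + ((15272 + w(j(-3))*(-92)) + m(-111)) = 4343 + ((15272 + sqrt(3 + 3*(-4))*(-92)) + 10*(-111)) = 4343 + ((15272 + sqrt(3 - 12)*(-92)) - 1110) = 4343 + ((15272 + sqrt(-9)*(-92)) - 1110) = 4343 + ((15272 + (3*I)*(-92)) - 1110) = 4343 + ((15272 - 276*I) - 1110) = 4343 + (14162 - 276*I) = 18505 - 276*I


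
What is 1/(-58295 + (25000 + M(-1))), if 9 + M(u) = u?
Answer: -1/33305 ≈ -3.0026e-5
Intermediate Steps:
M(u) = -9 + u
1/(-58295 + (25000 + M(-1))) = 1/(-58295 + (25000 + (-9 - 1))) = 1/(-58295 + (25000 - 10)) = 1/(-58295 + 24990) = 1/(-33305) = -1/33305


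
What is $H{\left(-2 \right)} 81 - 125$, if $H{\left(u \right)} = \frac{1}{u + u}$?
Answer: $- \frac{581}{4} \approx -145.25$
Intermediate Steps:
$H{\left(u \right)} = \frac{1}{2 u}$
$H{\left(-2 \right)} 81 - 125 = \frac{1}{2 \left(-2\right)} 81 - 125 = \frac{1}{2} \left(- \frac{1}{2}\right) 81 - 125 = \left(- \frac{1}{4}\right) 81 - 125 = - \frac{81}{4} - 125 = - \frac{581}{4}$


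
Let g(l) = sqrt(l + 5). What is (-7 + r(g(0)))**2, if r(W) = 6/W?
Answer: 281/5 - 84*sqrt(5)/5 ≈ 18.634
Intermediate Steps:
g(l) = sqrt(5 + l)
(-7 + r(g(0)))**2 = (-7 + 6/(sqrt(5 + 0)))**2 = (-7 + 6/(sqrt(5)))**2 = (-7 + 6*(sqrt(5)/5))**2 = (-7 + 6*sqrt(5)/5)**2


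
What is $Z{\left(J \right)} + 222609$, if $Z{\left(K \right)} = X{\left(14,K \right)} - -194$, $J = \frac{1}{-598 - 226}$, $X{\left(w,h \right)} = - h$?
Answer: $\frac{183589673}{824} \approx 2.228 \cdot 10^{5}$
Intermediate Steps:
$J = - \frac{1}{824}$ ($J = \frac{1}{-824} = - \frac{1}{824} \approx -0.0012136$)
$Z{\left(K \right)} = 194 - K$ ($Z{\left(K \right)} = - K - -194 = - K + 194 = 194 - K$)
$Z{\left(J \right)} + 222609 = \left(194 - - \frac{1}{824}\right) + 222609 = \left(194 + \frac{1}{824}\right) + 222609 = \frac{159857}{824} + 222609 = \frac{183589673}{824}$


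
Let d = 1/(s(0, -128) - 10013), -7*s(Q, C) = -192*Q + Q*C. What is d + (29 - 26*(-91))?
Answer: 23981134/10013 ≈ 2395.0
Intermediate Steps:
s(Q, C) = 192*Q/7 - C*Q/7 (s(Q, C) = -(-192*Q + Q*C)/7 = -(-192*Q + C*Q)/7 = 192*Q/7 - C*Q/7)
d = -1/10013 (d = 1/((⅐)*0*(192 - 1*(-128)) - 10013) = 1/((⅐)*0*(192 + 128) - 10013) = 1/((⅐)*0*320 - 10013) = 1/(0 - 10013) = 1/(-10013) = -1/10013 ≈ -9.9870e-5)
d + (29 - 26*(-91)) = -1/10013 + (29 - 26*(-91)) = -1/10013 + (29 + 2366) = -1/10013 + 2395 = 23981134/10013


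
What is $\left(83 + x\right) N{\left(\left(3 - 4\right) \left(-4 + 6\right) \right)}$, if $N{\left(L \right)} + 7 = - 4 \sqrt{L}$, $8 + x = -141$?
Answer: $462 + 264 i \sqrt{2} \approx 462.0 + 373.35 i$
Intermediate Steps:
$x = -149$ ($x = -8 - 141 = -149$)
$N{\left(L \right)} = -7 - 4 \sqrt{L}$
$\left(83 + x\right) N{\left(\left(3 - 4\right) \left(-4 + 6\right) \right)} = \left(83 - 149\right) \left(-7 - 4 \sqrt{\left(3 - 4\right) \left(-4 + 6\right)}\right) = - 66 \left(-7 - 4 \sqrt{\left(-1\right) 2}\right) = - 66 \left(-7 - 4 \sqrt{-2}\right) = - 66 \left(-7 - 4 i \sqrt{2}\right) = 462 + 264 i \sqrt{2}$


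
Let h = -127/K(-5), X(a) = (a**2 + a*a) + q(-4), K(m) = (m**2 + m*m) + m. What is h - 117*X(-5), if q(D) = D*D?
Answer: -347617/45 ≈ -7724.8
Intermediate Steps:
q(D) = D**2
K(m) = m + 2*m**2 (K(m) = (m**2 + m**2) + m = 2*m**2 + m = m + 2*m**2)
X(a) = 16 + 2*a**2 (X(a) = (a**2 + a*a) + (-4)**2 = (a**2 + a**2) + 16 = 2*a**2 + 16 = 16 + 2*a**2)
h = -127/45 (h = -127*(-1/(5*(1 + 2*(-5)))) = -127*(-1/(5*(1 - 10))) = -127/((-5*(-9))) = -127/45 ≈ -2.8222)
h - 117*X(-5) = -127/45 - 117*(16 + 2*(-5)**2) = -127/45 - 117*(16 + 2*25) = -127/45 - 117*(16 + 50) = -127/45 - 117*66 = -127/45 - 7722 = -347617/45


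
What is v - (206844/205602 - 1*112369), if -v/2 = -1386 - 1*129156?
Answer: 12797079477/34267 ≈ 3.7345e+5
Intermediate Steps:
v = 261084 (v = -2*(-1386 - 1*129156) = -2*(-1386 - 129156) = -2*(-130542) = 261084)
v - (206844/205602 - 1*112369) = 261084 - (206844/205602 - 1*112369) = 261084 - (206844*(1/205602) - 112369) = 261084 - (34474/34267 - 112369) = 261084 - 1*(-3850514049/34267) = 261084 + 3850514049/34267 = 12797079477/34267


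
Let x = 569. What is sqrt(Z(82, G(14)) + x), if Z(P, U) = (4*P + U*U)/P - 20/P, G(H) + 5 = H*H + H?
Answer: sqrt(7297262)/82 ≈ 32.943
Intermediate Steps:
G(H) = -5 + H + H**2 (G(H) = -5 + (H*H + H) = -5 + (H**2 + H) = -5 + (H + H**2) = -5 + H + H**2)
Z(P, U) = -20/P + (U**2 + 4*P)/P (Z(P, U) = (4*P + U**2)/P - 20/P = (U**2 + 4*P)/P - 20/P = -20/P + (U**2 + 4*P)/P)
sqrt(Z(82, G(14)) + x) = sqrt((-20 + (-5 + 14 + 14**2)**2 + 4*82)/82 + 569) = sqrt((-20 + (-5 + 14 + 196)**2 + 328)/82 + 569) = sqrt((-20 + 205**2 + 328)/82 + 569) = sqrt((-20 + 42025 + 328)/82 + 569) = sqrt((1/82)*42333 + 569) = sqrt(42333/82 + 569) = sqrt(88991/82) = sqrt(7297262)/82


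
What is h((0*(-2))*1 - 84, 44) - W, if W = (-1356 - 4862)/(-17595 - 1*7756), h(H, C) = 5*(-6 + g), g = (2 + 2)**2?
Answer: 1261332/25351 ≈ 49.755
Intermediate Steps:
g = 16 (g = 4**2 = 16)
h(H, C) = 50 (h(H, C) = 5*(-6 + 16) = 5*10 = 50)
W = 6218/25351 (W = -6218/(-17595 - 7756) = -6218/(-25351) = -6218*(-1/25351) = 6218/25351 ≈ 0.24528)
h((0*(-2))*1 - 84, 44) - W = 50 - 1*6218/25351 = 50 - 6218/25351 = 1261332/25351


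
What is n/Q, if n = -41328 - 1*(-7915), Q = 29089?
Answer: -33413/29089 ≈ -1.1486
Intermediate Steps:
n = -33413 (n = -41328 + 7915 = -33413)
n/Q = -33413/29089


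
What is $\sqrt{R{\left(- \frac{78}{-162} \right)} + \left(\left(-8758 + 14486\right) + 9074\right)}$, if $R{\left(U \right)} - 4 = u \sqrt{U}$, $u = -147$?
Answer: $\frac{\sqrt{133254 - 147 \sqrt{39}}}{3} \approx 121.26$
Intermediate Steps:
$R{\left(U \right)} = 4 - 147 \sqrt{U}$
$\sqrt{R{\left(- \frac{78}{-162} \right)} + \left(\left(-8758 + 14486\right) + 9074\right)} = \sqrt{\left(4 - 147 \sqrt{- \frac{78}{-162}}\right) + \left(\left(-8758 + 14486\right) + 9074\right)} = \sqrt{\left(4 - 147 \sqrt{\left(-78\right) \left(- \frac{1}{162}\right)}\right) + \left(5728 + 9074\right)} = \sqrt{\left(4 - 147 \sqrt{\frac{13}{27}}\right) + 14802} = \sqrt{\left(4 - 147 \frac{\sqrt{39}}{9}\right) + 14802} = \sqrt{\left(4 - \frac{49 \sqrt{39}}{3}\right) + 14802} = \sqrt{14806 - \frac{49 \sqrt{39}}{3}}$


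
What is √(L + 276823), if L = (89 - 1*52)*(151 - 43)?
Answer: 7*√5731 ≈ 529.92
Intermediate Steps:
L = 3996 (L = (89 - 52)*108 = 37*108 = 3996)
√(L + 276823) = √(3996 + 276823) = √280819 = 7*√5731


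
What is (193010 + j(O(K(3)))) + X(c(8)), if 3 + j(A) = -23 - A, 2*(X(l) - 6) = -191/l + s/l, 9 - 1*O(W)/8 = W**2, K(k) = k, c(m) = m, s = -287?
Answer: 1543681/8 ≈ 1.9296e+5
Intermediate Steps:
O(W) = 72 - 8*W**2
X(l) = 6 - 239/l (X(l) = 6 + (-191/l - 287/l)/2 = 6 + (-478/l)/2 = 6 - 239/l)
j(A) = -26 - A (j(A) = -3 + (-23 - A) = -26 - A)
(193010 + j(O(K(3)))) + X(c(8)) = (193010 + (-26 - (72 - 8*3**2))) + (6 - 239/8) = (193010 + (-26 - (72 - 8*9))) + (6 - 239*1/8) = (193010 + (-26 - (72 - 72))) + (6 - 239/8) = (193010 + (-26 - 1*0)) - 191/8 = (193010 + (-26 + 0)) - 191/8 = (193010 - 26) - 191/8 = 192984 - 191/8 = 1543681/8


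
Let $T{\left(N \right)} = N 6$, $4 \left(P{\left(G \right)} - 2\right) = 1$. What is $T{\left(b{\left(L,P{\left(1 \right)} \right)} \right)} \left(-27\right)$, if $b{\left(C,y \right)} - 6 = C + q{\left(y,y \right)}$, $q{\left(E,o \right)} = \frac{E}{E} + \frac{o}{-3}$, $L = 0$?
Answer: $- \frac{2025}{2} \approx -1012.5$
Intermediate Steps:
$P{\left(G \right)} = \frac{9}{4}$ ($P{\left(G \right)} = 2 + \frac{1}{4} \cdot 1 = 2 + \frac{1}{4} = \frac{9}{4}$)
$q{\left(E,o \right)} = 1 - \frac{o}{3}$ ($q{\left(E,o \right)} = 1 + o \left(- \frac{1}{3}\right) = 1 - \frac{o}{3}$)
$b{\left(C,y \right)} = 7 + C - \frac{y}{3}$ ($b{\left(C,y \right)} = 6 - \left(-1 - C + \frac{y}{3}\right) = 6 + \left(1 + C - \frac{y}{3}\right) = 7 + C - \frac{y}{3}$)
$T{\left(N \right)} = 6 N$
$T{\left(b{\left(L,P{\left(1 \right)} \right)} \right)} \left(-27\right) = 6 \left(7 + 0 - \frac{3}{4}\right) \left(-27\right) = 6 \cdot \frac{25}{4} \left(-27\right) = \frac{75}{2} \left(-27\right) = - \frac{2025}{2}$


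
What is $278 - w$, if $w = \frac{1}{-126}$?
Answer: $\frac{35029}{126} \approx 278.01$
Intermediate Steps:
$w = - \frac{1}{126} \approx -0.0079365$
$278 - w = 278 - - \frac{1}{126} = 278 + \frac{1}{126} = \frac{35029}{126}$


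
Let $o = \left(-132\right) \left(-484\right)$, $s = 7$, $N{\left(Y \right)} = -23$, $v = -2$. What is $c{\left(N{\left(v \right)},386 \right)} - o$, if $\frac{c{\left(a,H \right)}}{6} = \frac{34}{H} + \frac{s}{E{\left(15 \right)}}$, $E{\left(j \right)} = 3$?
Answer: $- \frac{12327580}{193} \approx -63874.0$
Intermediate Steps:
$o = 63888$
$c{\left(a,H \right)} = 14 + \frac{204}{H}$ ($c{\left(a,H \right)} = 6 \left(\frac{34}{H} + \frac{7}{3}\right) = 6 \left(\frac{7}{3} + \frac{34}{H}\right) = 14 + \frac{204}{H}$)
$c{\left(N{\left(v \right)},386 \right)} - o = \left(14 + \frac{204}{386}\right) - 63888 = \left(14 + 204 \cdot \frac{1}{386}\right) - 63888 = \left(14 + \frac{102}{193}\right) - 63888 = \frac{2804}{193} - 63888 = - \frac{12327580}{193}$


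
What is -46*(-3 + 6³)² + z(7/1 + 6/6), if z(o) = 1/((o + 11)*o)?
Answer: -317220047/152 ≈ -2.0870e+6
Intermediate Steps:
z(o) = 1/(o*(11 + o)) (z(o) = 1/((11 + o)*o) = 1/(o*(11 + o)))
-46*(-3 + 6³)² + z(7/1 + 6/6) = -46*(-3 + 6³)² + 1/((7/1 + 6/6)*(11 + (7/1 + 6/6))) = -46*(-3 + 216)² + 1/((7*1 + 6*(⅙))*(11 + (7*1 + 6*(⅙)))) = -46*213² + 1/((7 + 1)*(11 + (7 + 1))) = -46*45369 + 1/(8*(11 + 8)) = -2086974 + (⅛)/19 = -2086974 + (⅛)*(1/19) = -2086974 + 1/152 = -317220047/152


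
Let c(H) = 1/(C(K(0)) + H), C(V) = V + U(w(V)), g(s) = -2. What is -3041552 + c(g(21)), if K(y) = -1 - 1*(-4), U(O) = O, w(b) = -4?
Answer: -9124657/3 ≈ -3.0416e+6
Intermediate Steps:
K(y) = 3 (K(y) = -1 + 4 = 3)
C(V) = -4 + V (C(V) = V - 4 = -4 + V)
c(H) = 1/(-1 + H) (c(H) = 1/((-4 + 3) + H) = 1/(-1 + H))
-3041552 + c(g(21)) = -3041552 + 1/(-1 - 2) = -3041552 + 1/(-3) = -3041552 - 1/3 = -9124657/3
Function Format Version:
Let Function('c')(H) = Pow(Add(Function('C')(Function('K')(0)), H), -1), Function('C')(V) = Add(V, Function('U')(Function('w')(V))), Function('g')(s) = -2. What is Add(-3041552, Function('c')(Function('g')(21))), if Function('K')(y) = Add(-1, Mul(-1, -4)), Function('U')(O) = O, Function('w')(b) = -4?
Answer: Rational(-9124657, 3) ≈ -3.0416e+6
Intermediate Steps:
Function('K')(y) = 3 (Function('K')(y) = Add(-1, 4) = 3)
Function('C')(V) = Add(-4, V) (Function('C')(V) = Add(V, -4) = Add(-4, V))
Function('c')(H) = Pow(Add(-1, H), -1) (Function('c')(H) = Pow(Add(Add(-4, 3), H), -1) = Pow(Add(-1, H), -1))
Add(-3041552, Function('c')(Function('g')(21))) = Add(-3041552, Pow(Add(-1, -2), -1)) = Add(-3041552, Pow(-3, -1)) = Add(-3041552, Rational(-1, 3)) = Rational(-9124657, 3)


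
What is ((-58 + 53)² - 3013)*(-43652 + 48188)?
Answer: -13553568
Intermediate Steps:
((-58 + 53)² - 3013)*(-43652 + 48188) = ((-5)² - 3013)*4536 = (25 - 3013)*4536 = -2988*4536 = -13553568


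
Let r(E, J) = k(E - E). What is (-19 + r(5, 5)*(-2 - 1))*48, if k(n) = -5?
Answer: -192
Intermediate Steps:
r(E, J) = -5
(-19 + r(5, 5)*(-2 - 1))*48 = (-19 - 5*(-2 - 1))*48 = (-19 - 5*(-3))*48 = (-19 + 15)*48 = -4*48 = -192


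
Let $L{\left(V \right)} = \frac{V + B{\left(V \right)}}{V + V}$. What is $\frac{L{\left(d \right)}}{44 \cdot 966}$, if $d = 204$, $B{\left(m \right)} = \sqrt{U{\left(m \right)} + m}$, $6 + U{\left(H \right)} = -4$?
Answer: $\frac{1}{85008} + \frac{\sqrt{194}}{17341632} \approx 1.2567 \cdot 10^{-5}$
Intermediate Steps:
$U{\left(H \right)} = -10$ ($U{\left(H \right)} = -6 - 4 = -10$)
$B{\left(m \right)} = \sqrt{-10 + m}$
$L{\left(V \right)} = \frac{V + \sqrt{-10 + V}}{2 V}$ ($L{\left(V \right)} = \frac{V + \sqrt{-10 + V}}{V + V} = \frac{V + \sqrt{-10 + V}}{2 V}$)
$\frac{L{\left(d \right)}}{44 \cdot 966} = \frac{\frac{1}{2} \cdot \frac{1}{204} \left(204 + \sqrt{-10 + 204}\right)}{44 \cdot 966} = \frac{\frac{1}{2} \cdot \frac{1}{204} \left(204 + \sqrt{194}\right)}{42504} = \left(\frac{1}{2} + \frac{\sqrt{194}}{408}\right) \frac{1}{42504} = \frac{1}{85008} + \frac{\sqrt{194}}{17341632}$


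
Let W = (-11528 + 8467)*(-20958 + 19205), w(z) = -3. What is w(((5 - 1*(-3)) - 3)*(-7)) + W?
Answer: 5365930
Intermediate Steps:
W = 5365933 (W = -3061*(-1753) = 5365933)
w(((5 - 1*(-3)) - 3)*(-7)) + W = -3 + 5365933 = 5365930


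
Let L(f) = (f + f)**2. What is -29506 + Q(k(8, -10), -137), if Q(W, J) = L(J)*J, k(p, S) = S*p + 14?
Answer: -10314918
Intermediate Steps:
L(f) = 4*f**2 (L(f) = (2*f)**2 = 4*f**2)
k(p, S) = 14 + S*p
Q(W, J) = 4*J**3 (Q(W, J) = (4*J**2)*J = 4*J**3)
-29506 + Q(k(8, -10), -137) = -29506 + 4*(-137)**3 = -29506 + 4*(-2571353) = -29506 - 10285412 = -10314918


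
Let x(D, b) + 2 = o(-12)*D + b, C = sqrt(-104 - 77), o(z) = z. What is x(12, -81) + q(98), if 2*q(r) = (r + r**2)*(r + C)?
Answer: 475171 + 4851*I*sqrt(181) ≈ 4.7517e+5 + 65264.0*I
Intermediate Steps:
C = I*sqrt(181) (C = sqrt(-181) = I*sqrt(181) ≈ 13.454*I)
x(D, b) = -2 + b - 12*D (x(D, b) = -2 + (-12*D + b) = -2 + (b - 12*D) = -2 + b - 12*D)
q(r) = (r + r**2)*(r + I*sqrt(181))/2 (q(r) = ((r + r**2)*(r + I*sqrt(181)))/2 = (r + r**2)*(r + I*sqrt(181))/2)
x(12, -81) + q(98) = (-2 - 81 - 12*12) + (1/2)*98*(98 + 98**2 + I*sqrt(181) + I*98*sqrt(181)) = (-2 - 81 - 144) + (1/2)*98*(98 + 9604 + I*sqrt(181) + 98*I*sqrt(181)) = -227 + (1/2)*98*(9702 + 99*I*sqrt(181)) = -227 + (475398 + 4851*I*sqrt(181)) = 475171 + 4851*I*sqrt(181)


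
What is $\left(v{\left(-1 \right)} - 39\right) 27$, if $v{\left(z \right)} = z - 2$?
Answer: $-1134$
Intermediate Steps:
$v{\left(z \right)} = -2 + z$
$\left(v{\left(-1 \right)} - 39\right) 27 = \left(\left(-2 - 1\right) - 39\right) 27 = \left(-3 - 39\right) 27 = \left(-42\right) 27 = -1134$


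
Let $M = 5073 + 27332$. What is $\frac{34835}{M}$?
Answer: $\frac{6967}{6481} \approx 1.075$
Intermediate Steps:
$M = 32405$
$\frac{34835}{M} = \frac{34835}{32405} = 34835 \cdot \frac{1}{32405} = \frac{6967}{6481}$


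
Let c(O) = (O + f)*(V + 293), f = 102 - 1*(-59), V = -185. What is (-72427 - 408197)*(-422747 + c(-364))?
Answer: 213719554704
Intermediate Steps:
f = 161 (f = 102 + 59 = 161)
c(O) = 17388 + 108*O (c(O) = (O + 161)*(-185 + 293) = (161 + O)*108 = 17388 + 108*O)
(-72427 - 408197)*(-422747 + c(-364)) = (-72427 - 408197)*(-422747 + (17388 + 108*(-364))) = -480624*(-422747 + (17388 - 39312)) = -480624*(-422747 - 21924) = -480624*(-444671) = 213719554704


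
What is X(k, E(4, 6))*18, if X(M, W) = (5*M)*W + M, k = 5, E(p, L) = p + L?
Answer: 4590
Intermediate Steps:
E(p, L) = L + p
X(M, W) = M + 5*M*W (X(M, W) = 5*M*W + M = M + 5*M*W)
X(k, E(4, 6))*18 = (5*(1 + 5*(6 + 4)))*18 = (5*(1 + 5*10))*18 = (5*(1 + 50))*18 = (5*51)*18 = 255*18 = 4590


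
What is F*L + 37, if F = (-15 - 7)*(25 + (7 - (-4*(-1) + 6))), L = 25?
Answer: -12063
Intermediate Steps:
F = -484 (F = -22*(25 + (7 - (4 + 6))) = -22*(25 + (7 - 1*10)) = -22*(25 + (7 - 10)) = -22*(25 - 3) = -22*22 = -484)
F*L + 37 = -484*25 + 37 = -12100 + 37 = -12063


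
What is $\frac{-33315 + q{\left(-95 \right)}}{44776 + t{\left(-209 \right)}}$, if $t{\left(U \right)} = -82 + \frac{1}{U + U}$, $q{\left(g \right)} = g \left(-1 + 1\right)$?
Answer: $- \frac{13925670}{18682091} \approx -0.7454$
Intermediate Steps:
$q{\left(g \right)} = 0$ ($q{\left(g \right)} = g 0 = 0$)
$t{\left(U \right)} = -82 + \frac{1}{2 U}$
$\frac{-33315 + q{\left(-95 \right)}}{44776 + t{\left(-209 \right)}} = \frac{-33315 + 0}{44776 - \left(82 - \frac{1}{2 \left(-209\right)}\right)} = - \frac{33315}{44776 + \left(-82 + \frac{1}{2} \left(- \frac{1}{209}\right)\right)} = - \frac{33315}{44776 - \frac{34277}{418}} = - \frac{33315}{\frac{18682091}{418}} = \left(-33315\right) \frac{418}{18682091} = - \frac{13925670}{18682091}$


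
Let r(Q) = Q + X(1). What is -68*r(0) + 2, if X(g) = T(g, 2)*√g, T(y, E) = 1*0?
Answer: 2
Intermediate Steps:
T(y, E) = 0
X(g) = 0 (X(g) = 0*√g = 0)
r(Q) = Q (r(Q) = Q + 0 = Q)
-68*r(0) + 2 = -68*0 + 2 = 0 + 2 = 2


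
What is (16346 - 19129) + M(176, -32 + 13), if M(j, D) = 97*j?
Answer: 14289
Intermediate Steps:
(16346 - 19129) + M(176, -32 + 13) = (16346 - 19129) + 97*176 = -2783 + 17072 = 14289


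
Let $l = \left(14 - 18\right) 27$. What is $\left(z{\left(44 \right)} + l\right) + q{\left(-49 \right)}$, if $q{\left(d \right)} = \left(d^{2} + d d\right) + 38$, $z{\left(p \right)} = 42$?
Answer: $4774$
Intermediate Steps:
$l = -108$ ($l = \left(-4\right) 27 = -108$)
$q{\left(d \right)} = 38 + 2 d^{2}$ ($q{\left(d \right)} = \left(d^{2} + d^{2}\right) + 38 = 2 d^{2} + 38 = 38 + 2 d^{2}$)
$\left(z{\left(44 \right)} + l\right) + q{\left(-49 \right)} = \left(42 - 108\right) + \left(38 + 2 \left(-49\right)^{2}\right) = -66 + \left(38 + 2 \cdot 2401\right) = -66 + \left(38 + 4802\right) = -66 + 4840 = 4774$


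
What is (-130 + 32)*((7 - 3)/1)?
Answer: -392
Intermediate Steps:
(-130 + 32)*((7 - 3)/1) = -392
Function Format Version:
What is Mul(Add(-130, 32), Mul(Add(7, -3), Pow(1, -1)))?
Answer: -392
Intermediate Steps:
Mul(Add(-130, 32), Mul(Add(7, -3), Pow(1, -1))) = Mul(-98, Mul(4, 1)) = Mul(-98, 4) = -392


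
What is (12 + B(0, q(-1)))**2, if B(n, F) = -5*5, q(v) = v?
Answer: 169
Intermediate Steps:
B(n, F) = -25
(12 + B(0, q(-1)))**2 = (12 - 25)**2 = (-13)**2 = 169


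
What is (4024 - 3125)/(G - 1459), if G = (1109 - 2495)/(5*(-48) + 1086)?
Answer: -42253/68650 ≈ -0.61548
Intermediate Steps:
G = -77/47 (G = -1386/(-240 + 1086) = -1386/846 = -1386*1/846 = -77/47 ≈ -1.6383)
(4024 - 3125)/(G - 1459) = (4024 - 3125)/(-77/47 - 1459) = 899/(-68650/47) = 899*(-47/68650) = -42253/68650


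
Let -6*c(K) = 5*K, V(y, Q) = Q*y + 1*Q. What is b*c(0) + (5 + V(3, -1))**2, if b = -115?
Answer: 1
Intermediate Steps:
V(y, Q) = Q + Q*y (V(y, Q) = Q*y + Q = Q + Q*y)
c(K) = -5*K/6
b*c(0) + (5 + V(3, -1))**2 = -(-575)*0/6 + (5 - (1 + 3))**2 = -115*0 + (5 - 1*4)**2 = 0 + (5 - 4)**2 = 0 + 1**2 = 0 + 1 = 1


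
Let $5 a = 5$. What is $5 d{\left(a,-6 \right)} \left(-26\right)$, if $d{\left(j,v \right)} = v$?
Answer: $780$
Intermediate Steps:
$a = 1$ ($a = \frac{1}{5} \cdot 5 = 1$)
$5 d{\left(a,-6 \right)} \left(-26\right) = 5 \left(-6\right) \left(-26\right) = \left(-30\right) \left(-26\right) = 780$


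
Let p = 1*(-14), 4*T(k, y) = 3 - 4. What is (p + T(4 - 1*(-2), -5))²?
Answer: 3249/16 ≈ 203.06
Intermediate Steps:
T(k, y) = -¼ (T(k, y) = (3 - 4)/4 = (¼)*(-1) = -¼)
p = -14
(p + T(4 - 1*(-2), -5))² = (-14 - ¼)² = (-57/4)² = 3249/16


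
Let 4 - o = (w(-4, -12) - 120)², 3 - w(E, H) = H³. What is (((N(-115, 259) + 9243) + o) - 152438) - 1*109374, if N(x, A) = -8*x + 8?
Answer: -2846958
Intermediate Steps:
N(x, A) = 8 - 8*x
w(E, H) = 3 - H³
o = -2595317 (o = 4 - ((3 - 1*(-12)³) - 120)² = 4 - ((3 - 1*(-1728)) - 120)² = 4 - ((3 + 1728) - 120)² = 4 - (1731 - 120)² = 4 - 1*1611² = 4 - 1*2595321 = 4 - 2595321 = -2595317)
(((N(-115, 259) + 9243) + o) - 152438) - 1*109374 = ((((8 - 8*(-115)) + 9243) - 2595317) - 152438) - 1*109374 = ((((8 + 920) + 9243) - 2595317) - 152438) - 109374 = (((928 + 9243) - 2595317) - 152438) - 109374 = ((10171 - 2595317) - 152438) - 109374 = (-2585146 - 152438) - 109374 = -2737584 - 109374 = -2846958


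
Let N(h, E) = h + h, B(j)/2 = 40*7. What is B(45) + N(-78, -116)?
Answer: 404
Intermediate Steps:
B(j) = 560 (B(j) = 2*(40*7) = 2*280 = 560)
N(h, E) = 2*h
B(45) + N(-78, -116) = 560 + 2*(-78) = 560 - 156 = 404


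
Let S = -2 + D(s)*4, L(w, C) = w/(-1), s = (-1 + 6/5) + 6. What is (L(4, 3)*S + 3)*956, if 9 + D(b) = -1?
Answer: 163476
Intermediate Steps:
s = 31/5 (s = (-1 + 6*(⅕)) + 6 = (-1 + 6/5) + 6 = ⅕ + 6 = 31/5 ≈ 6.2000)
D(b) = -10 (D(b) = -9 - 1 = -10)
L(w, C) = -w (L(w, C) = w*(-1) = -w)
S = -42 (S = -2 - 10*4 = -2 - 40 = -42)
(L(4, 3)*S + 3)*956 = (-1*4*(-42) + 3)*956 = (-4*(-42) + 3)*956 = (168 + 3)*956 = 171*956 = 163476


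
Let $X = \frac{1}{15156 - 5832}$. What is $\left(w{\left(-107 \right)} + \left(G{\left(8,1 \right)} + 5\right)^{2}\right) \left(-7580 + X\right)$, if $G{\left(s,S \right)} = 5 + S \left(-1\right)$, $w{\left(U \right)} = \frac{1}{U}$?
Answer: $- \frac{43748393861}{71262} \approx -6.1391 \cdot 10^{5}$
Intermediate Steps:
$G{\left(s,S \right)} = 5 - S$
$X = \frac{1}{9324} \approx 0.00010725$
$\left(w{\left(-107 \right)} + \left(G{\left(8,1 \right)} + 5\right)^{2}\right) \left(-7580 + X\right) = \left(\frac{1}{-107} + \left(\left(5 - 1\right) + 5\right)^{2}\right) \left(-7580 + \frac{1}{9324}\right) = \left(- \frac{1}{107} + \left(\left(5 - 1\right) + 5\right)^{2}\right) \left(- \frac{70675919}{9324}\right) = \left(- \frac{1}{107} + \left(4 + 5\right)^{2}\right) \left(- \frac{70675919}{9324}\right) = \left(- \frac{1}{107} + 9^{2}\right) \left(- \frac{70675919}{9324}\right) = \left(- \frac{1}{107} + 81\right) \left(- \frac{70675919}{9324}\right) = \frac{8666}{107} \left(- \frac{70675919}{9324}\right) = - \frac{43748393861}{71262}$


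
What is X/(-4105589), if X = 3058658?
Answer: -3058658/4105589 ≈ -0.74500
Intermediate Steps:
X/(-4105589) = 3058658/(-4105589) = 3058658*(-1/4105589) = -3058658/4105589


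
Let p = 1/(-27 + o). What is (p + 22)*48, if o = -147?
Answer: 30616/29 ≈ 1055.7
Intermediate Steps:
p = -1/174 (p = 1/(-27 - 147) = 1/(-174) = -1/174 ≈ -0.0057471)
(p + 22)*48 = (-1/174 + 22)*48 = (3827/174)*48 = 30616/29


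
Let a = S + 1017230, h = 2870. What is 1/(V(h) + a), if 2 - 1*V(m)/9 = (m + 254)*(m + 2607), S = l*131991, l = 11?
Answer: -1/151522183 ≈ -6.5997e-9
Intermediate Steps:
S = 1451901 (S = 11*131991 = 1451901)
V(m) = 18 - 9*(254 + m)*(2607 + m) (V(m) = 18 - 9*(m + 254)*(m + 2607) = 18 - 9*(254 + m)*(2607 + m))
a = 2469131 (a = 1451901 + 1017230 = 2469131)
1/(V(h) + a) = 1/((-5959584 - 25749*2870 - 9*2870²) + 2469131) = 1/((-5959584 - 73899630 - 9*8236900) + 2469131) = 1/((-5959584 - 73899630 - 74132100) + 2469131) = 1/(-153991314 + 2469131) = 1/(-151522183) = -1/151522183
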